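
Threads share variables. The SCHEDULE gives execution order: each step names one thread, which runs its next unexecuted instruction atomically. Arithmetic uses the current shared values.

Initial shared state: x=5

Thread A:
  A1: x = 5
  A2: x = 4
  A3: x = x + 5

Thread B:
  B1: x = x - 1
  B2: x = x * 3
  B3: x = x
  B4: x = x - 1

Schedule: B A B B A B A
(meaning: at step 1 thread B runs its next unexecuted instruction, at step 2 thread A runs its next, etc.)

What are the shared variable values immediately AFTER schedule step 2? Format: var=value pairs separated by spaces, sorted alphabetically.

Answer: x=5

Derivation:
Step 1: thread B executes B1 (x = x - 1). Shared: x=4. PCs: A@0 B@1
Step 2: thread A executes A1 (x = 5). Shared: x=5. PCs: A@1 B@1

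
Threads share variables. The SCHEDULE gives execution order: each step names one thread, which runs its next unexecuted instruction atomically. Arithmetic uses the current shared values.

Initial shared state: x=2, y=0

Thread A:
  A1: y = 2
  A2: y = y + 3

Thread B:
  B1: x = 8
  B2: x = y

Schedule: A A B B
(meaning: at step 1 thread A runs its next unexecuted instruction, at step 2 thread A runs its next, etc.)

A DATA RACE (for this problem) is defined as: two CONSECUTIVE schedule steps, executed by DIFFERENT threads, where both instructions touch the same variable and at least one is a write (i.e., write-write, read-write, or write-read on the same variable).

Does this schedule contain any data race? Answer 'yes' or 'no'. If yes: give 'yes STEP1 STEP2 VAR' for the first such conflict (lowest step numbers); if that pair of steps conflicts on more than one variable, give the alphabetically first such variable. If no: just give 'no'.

Answer: no

Derivation:
Steps 1,2: same thread (A). No race.
Steps 2,3: A(r=y,w=y) vs B(r=-,w=x). No conflict.
Steps 3,4: same thread (B). No race.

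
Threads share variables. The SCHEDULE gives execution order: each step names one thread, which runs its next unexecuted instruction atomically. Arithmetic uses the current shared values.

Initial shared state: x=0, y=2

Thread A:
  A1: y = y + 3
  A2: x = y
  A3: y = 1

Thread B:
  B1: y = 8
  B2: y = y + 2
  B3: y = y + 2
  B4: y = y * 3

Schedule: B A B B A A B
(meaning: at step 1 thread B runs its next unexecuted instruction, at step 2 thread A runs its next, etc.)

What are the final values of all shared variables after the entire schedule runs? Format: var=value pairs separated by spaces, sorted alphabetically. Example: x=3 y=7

Answer: x=15 y=3

Derivation:
Step 1: thread B executes B1 (y = 8). Shared: x=0 y=8. PCs: A@0 B@1
Step 2: thread A executes A1 (y = y + 3). Shared: x=0 y=11. PCs: A@1 B@1
Step 3: thread B executes B2 (y = y + 2). Shared: x=0 y=13. PCs: A@1 B@2
Step 4: thread B executes B3 (y = y + 2). Shared: x=0 y=15. PCs: A@1 B@3
Step 5: thread A executes A2 (x = y). Shared: x=15 y=15. PCs: A@2 B@3
Step 6: thread A executes A3 (y = 1). Shared: x=15 y=1. PCs: A@3 B@3
Step 7: thread B executes B4 (y = y * 3). Shared: x=15 y=3. PCs: A@3 B@4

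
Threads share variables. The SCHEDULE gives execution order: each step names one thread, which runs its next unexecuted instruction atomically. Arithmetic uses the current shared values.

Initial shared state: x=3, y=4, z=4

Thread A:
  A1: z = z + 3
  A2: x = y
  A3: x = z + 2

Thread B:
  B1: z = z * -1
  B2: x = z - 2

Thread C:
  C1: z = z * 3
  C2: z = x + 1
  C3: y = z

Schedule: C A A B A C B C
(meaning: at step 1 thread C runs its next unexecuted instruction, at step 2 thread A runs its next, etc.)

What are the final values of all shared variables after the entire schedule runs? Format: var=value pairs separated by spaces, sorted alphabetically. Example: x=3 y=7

Step 1: thread C executes C1 (z = z * 3). Shared: x=3 y=4 z=12. PCs: A@0 B@0 C@1
Step 2: thread A executes A1 (z = z + 3). Shared: x=3 y=4 z=15. PCs: A@1 B@0 C@1
Step 3: thread A executes A2 (x = y). Shared: x=4 y=4 z=15. PCs: A@2 B@0 C@1
Step 4: thread B executes B1 (z = z * -1). Shared: x=4 y=4 z=-15. PCs: A@2 B@1 C@1
Step 5: thread A executes A3 (x = z + 2). Shared: x=-13 y=4 z=-15. PCs: A@3 B@1 C@1
Step 6: thread C executes C2 (z = x + 1). Shared: x=-13 y=4 z=-12. PCs: A@3 B@1 C@2
Step 7: thread B executes B2 (x = z - 2). Shared: x=-14 y=4 z=-12. PCs: A@3 B@2 C@2
Step 8: thread C executes C3 (y = z). Shared: x=-14 y=-12 z=-12. PCs: A@3 B@2 C@3

Answer: x=-14 y=-12 z=-12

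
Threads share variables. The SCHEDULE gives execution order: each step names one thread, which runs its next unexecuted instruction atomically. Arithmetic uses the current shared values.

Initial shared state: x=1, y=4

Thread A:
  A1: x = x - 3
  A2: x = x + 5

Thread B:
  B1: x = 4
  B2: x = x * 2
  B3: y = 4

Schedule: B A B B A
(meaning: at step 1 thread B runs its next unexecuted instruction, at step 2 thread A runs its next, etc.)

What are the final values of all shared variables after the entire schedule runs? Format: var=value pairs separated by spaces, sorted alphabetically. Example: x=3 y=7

Answer: x=7 y=4

Derivation:
Step 1: thread B executes B1 (x = 4). Shared: x=4 y=4. PCs: A@0 B@1
Step 2: thread A executes A1 (x = x - 3). Shared: x=1 y=4. PCs: A@1 B@1
Step 3: thread B executes B2 (x = x * 2). Shared: x=2 y=4. PCs: A@1 B@2
Step 4: thread B executes B3 (y = 4). Shared: x=2 y=4. PCs: A@1 B@3
Step 5: thread A executes A2 (x = x + 5). Shared: x=7 y=4. PCs: A@2 B@3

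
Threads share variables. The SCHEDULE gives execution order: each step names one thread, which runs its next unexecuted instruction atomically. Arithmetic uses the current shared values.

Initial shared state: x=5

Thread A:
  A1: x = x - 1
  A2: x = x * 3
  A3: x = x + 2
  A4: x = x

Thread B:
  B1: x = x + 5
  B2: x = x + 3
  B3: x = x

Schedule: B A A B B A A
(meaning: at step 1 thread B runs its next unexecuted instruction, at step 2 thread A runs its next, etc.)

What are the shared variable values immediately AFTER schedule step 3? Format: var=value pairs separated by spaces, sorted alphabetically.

Answer: x=27

Derivation:
Step 1: thread B executes B1 (x = x + 5). Shared: x=10. PCs: A@0 B@1
Step 2: thread A executes A1 (x = x - 1). Shared: x=9. PCs: A@1 B@1
Step 3: thread A executes A2 (x = x * 3). Shared: x=27. PCs: A@2 B@1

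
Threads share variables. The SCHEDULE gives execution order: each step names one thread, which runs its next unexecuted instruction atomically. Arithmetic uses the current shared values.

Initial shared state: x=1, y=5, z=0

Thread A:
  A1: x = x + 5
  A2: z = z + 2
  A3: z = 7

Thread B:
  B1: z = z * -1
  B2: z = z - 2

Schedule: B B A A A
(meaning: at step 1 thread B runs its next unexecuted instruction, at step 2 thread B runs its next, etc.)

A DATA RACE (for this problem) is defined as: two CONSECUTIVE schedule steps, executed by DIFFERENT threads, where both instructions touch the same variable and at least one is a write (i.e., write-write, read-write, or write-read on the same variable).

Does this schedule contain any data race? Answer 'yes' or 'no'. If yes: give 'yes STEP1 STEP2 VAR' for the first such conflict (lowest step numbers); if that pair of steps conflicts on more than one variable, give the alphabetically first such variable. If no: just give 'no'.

Steps 1,2: same thread (B). No race.
Steps 2,3: B(r=z,w=z) vs A(r=x,w=x). No conflict.
Steps 3,4: same thread (A). No race.
Steps 4,5: same thread (A). No race.

Answer: no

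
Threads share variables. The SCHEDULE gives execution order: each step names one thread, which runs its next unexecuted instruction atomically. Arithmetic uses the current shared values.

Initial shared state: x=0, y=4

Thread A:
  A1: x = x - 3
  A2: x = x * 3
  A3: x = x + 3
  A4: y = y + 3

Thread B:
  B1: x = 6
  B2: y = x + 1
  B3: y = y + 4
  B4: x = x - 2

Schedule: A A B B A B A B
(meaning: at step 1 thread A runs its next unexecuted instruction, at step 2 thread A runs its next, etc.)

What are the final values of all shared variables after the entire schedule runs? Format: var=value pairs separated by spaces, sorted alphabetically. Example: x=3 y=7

Answer: x=7 y=14

Derivation:
Step 1: thread A executes A1 (x = x - 3). Shared: x=-3 y=4. PCs: A@1 B@0
Step 2: thread A executes A2 (x = x * 3). Shared: x=-9 y=4. PCs: A@2 B@0
Step 3: thread B executes B1 (x = 6). Shared: x=6 y=4. PCs: A@2 B@1
Step 4: thread B executes B2 (y = x + 1). Shared: x=6 y=7. PCs: A@2 B@2
Step 5: thread A executes A3 (x = x + 3). Shared: x=9 y=7. PCs: A@3 B@2
Step 6: thread B executes B3 (y = y + 4). Shared: x=9 y=11. PCs: A@3 B@3
Step 7: thread A executes A4 (y = y + 3). Shared: x=9 y=14. PCs: A@4 B@3
Step 8: thread B executes B4 (x = x - 2). Shared: x=7 y=14. PCs: A@4 B@4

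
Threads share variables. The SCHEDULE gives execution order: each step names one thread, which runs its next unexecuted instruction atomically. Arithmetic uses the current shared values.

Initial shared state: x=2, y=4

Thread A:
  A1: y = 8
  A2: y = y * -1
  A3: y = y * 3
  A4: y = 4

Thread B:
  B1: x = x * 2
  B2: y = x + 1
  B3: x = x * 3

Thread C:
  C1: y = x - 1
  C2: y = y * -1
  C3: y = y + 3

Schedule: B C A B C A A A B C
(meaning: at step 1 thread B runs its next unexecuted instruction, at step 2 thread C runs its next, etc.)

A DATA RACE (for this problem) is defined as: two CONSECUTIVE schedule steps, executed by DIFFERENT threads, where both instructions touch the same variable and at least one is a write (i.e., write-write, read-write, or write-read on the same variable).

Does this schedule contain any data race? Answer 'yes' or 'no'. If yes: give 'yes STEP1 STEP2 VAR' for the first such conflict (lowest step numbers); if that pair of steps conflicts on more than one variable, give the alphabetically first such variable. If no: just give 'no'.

Answer: yes 1 2 x

Derivation:
Steps 1,2: B(x = x * 2) vs C(y = x - 1). RACE on x (W-R).
Steps 2,3: C(y = x - 1) vs A(y = 8). RACE on y (W-W).
Steps 3,4: A(y = 8) vs B(y = x + 1). RACE on y (W-W).
Steps 4,5: B(y = x + 1) vs C(y = y * -1). RACE on y (W-W).
Steps 5,6: C(y = y * -1) vs A(y = y * -1). RACE on y (W-W).
Steps 6,7: same thread (A). No race.
Steps 7,8: same thread (A). No race.
Steps 8,9: A(r=-,w=y) vs B(r=x,w=x). No conflict.
Steps 9,10: B(r=x,w=x) vs C(r=y,w=y). No conflict.
First conflict at steps 1,2.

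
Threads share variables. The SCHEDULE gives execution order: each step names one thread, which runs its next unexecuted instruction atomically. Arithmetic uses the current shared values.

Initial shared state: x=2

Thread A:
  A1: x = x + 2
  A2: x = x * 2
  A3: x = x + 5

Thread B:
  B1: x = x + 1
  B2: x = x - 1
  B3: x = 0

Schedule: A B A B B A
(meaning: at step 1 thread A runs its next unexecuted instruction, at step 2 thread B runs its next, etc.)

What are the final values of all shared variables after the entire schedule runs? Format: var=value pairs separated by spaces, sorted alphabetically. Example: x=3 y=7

Answer: x=5

Derivation:
Step 1: thread A executes A1 (x = x + 2). Shared: x=4. PCs: A@1 B@0
Step 2: thread B executes B1 (x = x + 1). Shared: x=5. PCs: A@1 B@1
Step 3: thread A executes A2 (x = x * 2). Shared: x=10. PCs: A@2 B@1
Step 4: thread B executes B2 (x = x - 1). Shared: x=9. PCs: A@2 B@2
Step 5: thread B executes B3 (x = 0). Shared: x=0. PCs: A@2 B@3
Step 6: thread A executes A3 (x = x + 5). Shared: x=5. PCs: A@3 B@3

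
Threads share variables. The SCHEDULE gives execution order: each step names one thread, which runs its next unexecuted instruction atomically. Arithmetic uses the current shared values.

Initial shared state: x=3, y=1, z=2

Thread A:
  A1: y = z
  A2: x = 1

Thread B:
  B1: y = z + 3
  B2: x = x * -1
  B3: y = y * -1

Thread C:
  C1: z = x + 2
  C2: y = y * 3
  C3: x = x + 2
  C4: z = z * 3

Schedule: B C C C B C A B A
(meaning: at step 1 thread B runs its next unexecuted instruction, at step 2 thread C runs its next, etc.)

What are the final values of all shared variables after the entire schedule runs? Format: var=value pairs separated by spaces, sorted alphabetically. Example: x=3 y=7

Step 1: thread B executes B1 (y = z + 3). Shared: x=3 y=5 z=2. PCs: A@0 B@1 C@0
Step 2: thread C executes C1 (z = x + 2). Shared: x=3 y=5 z=5. PCs: A@0 B@1 C@1
Step 3: thread C executes C2 (y = y * 3). Shared: x=3 y=15 z=5. PCs: A@0 B@1 C@2
Step 4: thread C executes C3 (x = x + 2). Shared: x=5 y=15 z=5. PCs: A@0 B@1 C@3
Step 5: thread B executes B2 (x = x * -1). Shared: x=-5 y=15 z=5. PCs: A@0 B@2 C@3
Step 6: thread C executes C4 (z = z * 3). Shared: x=-5 y=15 z=15. PCs: A@0 B@2 C@4
Step 7: thread A executes A1 (y = z). Shared: x=-5 y=15 z=15. PCs: A@1 B@2 C@4
Step 8: thread B executes B3 (y = y * -1). Shared: x=-5 y=-15 z=15. PCs: A@1 B@3 C@4
Step 9: thread A executes A2 (x = 1). Shared: x=1 y=-15 z=15. PCs: A@2 B@3 C@4

Answer: x=1 y=-15 z=15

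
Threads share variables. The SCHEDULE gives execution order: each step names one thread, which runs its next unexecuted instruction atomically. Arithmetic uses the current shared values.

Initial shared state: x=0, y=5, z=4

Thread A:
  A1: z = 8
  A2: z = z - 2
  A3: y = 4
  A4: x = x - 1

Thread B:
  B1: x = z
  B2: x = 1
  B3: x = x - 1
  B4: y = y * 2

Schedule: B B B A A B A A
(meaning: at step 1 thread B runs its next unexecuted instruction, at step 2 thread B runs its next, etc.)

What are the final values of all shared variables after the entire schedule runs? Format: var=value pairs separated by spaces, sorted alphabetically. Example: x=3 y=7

Step 1: thread B executes B1 (x = z). Shared: x=4 y=5 z=4. PCs: A@0 B@1
Step 2: thread B executes B2 (x = 1). Shared: x=1 y=5 z=4. PCs: A@0 B@2
Step 3: thread B executes B3 (x = x - 1). Shared: x=0 y=5 z=4. PCs: A@0 B@3
Step 4: thread A executes A1 (z = 8). Shared: x=0 y=5 z=8. PCs: A@1 B@3
Step 5: thread A executes A2 (z = z - 2). Shared: x=0 y=5 z=6. PCs: A@2 B@3
Step 6: thread B executes B4 (y = y * 2). Shared: x=0 y=10 z=6. PCs: A@2 B@4
Step 7: thread A executes A3 (y = 4). Shared: x=0 y=4 z=6. PCs: A@3 B@4
Step 8: thread A executes A4 (x = x - 1). Shared: x=-1 y=4 z=6. PCs: A@4 B@4

Answer: x=-1 y=4 z=6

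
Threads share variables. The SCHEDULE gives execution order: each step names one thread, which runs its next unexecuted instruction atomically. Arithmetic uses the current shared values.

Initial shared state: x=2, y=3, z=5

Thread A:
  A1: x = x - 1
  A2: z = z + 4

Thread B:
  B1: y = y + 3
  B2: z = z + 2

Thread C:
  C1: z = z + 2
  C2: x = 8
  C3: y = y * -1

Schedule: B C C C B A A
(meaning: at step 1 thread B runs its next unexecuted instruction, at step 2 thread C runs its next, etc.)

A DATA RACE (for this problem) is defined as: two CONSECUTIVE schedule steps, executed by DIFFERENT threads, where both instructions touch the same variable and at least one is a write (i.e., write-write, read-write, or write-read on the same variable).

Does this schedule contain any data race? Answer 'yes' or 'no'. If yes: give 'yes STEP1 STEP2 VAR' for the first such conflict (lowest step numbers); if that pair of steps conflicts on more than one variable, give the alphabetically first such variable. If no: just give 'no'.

Answer: no

Derivation:
Steps 1,2: B(r=y,w=y) vs C(r=z,w=z). No conflict.
Steps 2,3: same thread (C). No race.
Steps 3,4: same thread (C). No race.
Steps 4,5: C(r=y,w=y) vs B(r=z,w=z). No conflict.
Steps 5,6: B(r=z,w=z) vs A(r=x,w=x). No conflict.
Steps 6,7: same thread (A). No race.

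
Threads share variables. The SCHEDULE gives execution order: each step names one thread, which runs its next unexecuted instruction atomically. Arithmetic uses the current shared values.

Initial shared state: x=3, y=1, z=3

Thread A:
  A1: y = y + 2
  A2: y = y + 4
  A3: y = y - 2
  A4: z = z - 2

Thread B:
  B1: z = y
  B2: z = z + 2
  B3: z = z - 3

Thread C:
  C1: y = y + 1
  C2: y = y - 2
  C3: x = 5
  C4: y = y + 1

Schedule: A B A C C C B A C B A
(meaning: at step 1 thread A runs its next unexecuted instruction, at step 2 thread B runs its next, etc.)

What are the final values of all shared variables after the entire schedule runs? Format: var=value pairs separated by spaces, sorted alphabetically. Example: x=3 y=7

Answer: x=5 y=5 z=0

Derivation:
Step 1: thread A executes A1 (y = y + 2). Shared: x=3 y=3 z=3. PCs: A@1 B@0 C@0
Step 2: thread B executes B1 (z = y). Shared: x=3 y=3 z=3. PCs: A@1 B@1 C@0
Step 3: thread A executes A2 (y = y + 4). Shared: x=3 y=7 z=3. PCs: A@2 B@1 C@0
Step 4: thread C executes C1 (y = y + 1). Shared: x=3 y=8 z=3. PCs: A@2 B@1 C@1
Step 5: thread C executes C2 (y = y - 2). Shared: x=3 y=6 z=3. PCs: A@2 B@1 C@2
Step 6: thread C executes C3 (x = 5). Shared: x=5 y=6 z=3. PCs: A@2 B@1 C@3
Step 7: thread B executes B2 (z = z + 2). Shared: x=5 y=6 z=5. PCs: A@2 B@2 C@3
Step 8: thread A executes A3 (y = y - 2). Shared: x=5 y=4 z=5. PCs: A@3 B@2 C@3
Step 9: thread C executes C4 (y = y + 1). Shared: x=5 y=5 z=5. PCs: A@3 B@2 C@4
Step 10: thread B executes B3 (z = z - 3). Shared: x=5 y=5 z=2. PCs: A@3 B@3 C@4
Step 11: thread A executes A4 (z = z - 2). Shared: x=5 y=5 z=0. PCs: A@4 B@3 C@4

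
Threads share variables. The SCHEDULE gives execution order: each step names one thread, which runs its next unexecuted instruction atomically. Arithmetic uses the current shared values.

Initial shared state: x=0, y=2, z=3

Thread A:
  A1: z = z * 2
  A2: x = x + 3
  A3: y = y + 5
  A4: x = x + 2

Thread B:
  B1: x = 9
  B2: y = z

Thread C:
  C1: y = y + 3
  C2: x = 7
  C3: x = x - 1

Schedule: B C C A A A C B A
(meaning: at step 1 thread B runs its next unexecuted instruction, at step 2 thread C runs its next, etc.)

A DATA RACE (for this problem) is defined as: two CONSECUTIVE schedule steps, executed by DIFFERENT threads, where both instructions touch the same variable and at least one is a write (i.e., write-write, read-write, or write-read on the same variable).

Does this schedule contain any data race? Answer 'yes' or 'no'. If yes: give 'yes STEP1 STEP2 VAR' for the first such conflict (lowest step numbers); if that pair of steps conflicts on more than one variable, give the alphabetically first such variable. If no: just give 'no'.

Answer: no

Derivation:
Steps 1,2: B(r=-,w=x) vs C(r=y,w=y). No conflict.
Steps 2,3: same thread (C). No race.
Steps 3,4: C(r=-,w=x) vs A(r=z,w=z). No conflict.
Steps 4,5: same thread (A). No race.
Steps 5,6: same thread (A). No race.
Steps 6,7: A(r=y,w=y) vs C(r=x,w=x). No conflict.
Steps 7,8: C(r=x,w=x) vs B(r=z,w=y). No conflict.
Steps 8,9: B(r=z,w=y) vs A(r=x,w=x). No conflict.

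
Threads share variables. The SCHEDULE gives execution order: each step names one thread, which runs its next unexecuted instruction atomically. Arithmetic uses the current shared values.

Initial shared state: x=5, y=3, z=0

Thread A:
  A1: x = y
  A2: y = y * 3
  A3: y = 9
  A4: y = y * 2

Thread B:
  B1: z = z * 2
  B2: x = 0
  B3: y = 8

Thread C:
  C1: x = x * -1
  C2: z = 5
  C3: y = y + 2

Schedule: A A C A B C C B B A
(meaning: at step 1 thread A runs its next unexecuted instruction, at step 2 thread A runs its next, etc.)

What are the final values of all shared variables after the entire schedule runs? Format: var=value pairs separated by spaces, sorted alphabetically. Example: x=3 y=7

Answer: x=0 y=16 z=5

Derivation:
Step 1: thread A executes A1 (x = y). Shared: x=3 y=3 z=0. PCs: A@1 B@0 C@0
Step 2: thread A executes A2 (y = y * 3). Shared: x=3 y=9 z=0. PCs: A@2 B@0 C@0
Step 3: thread C executes C1 (x = x * -1). Shared: x=-3 y=9 z=0. PCs: A@2 B@0 C@1
Step 4: thread A executes A3 (y = 9). Shared: x=-3 y=9 z=0. PCs: A@3 B@0 C@1
Step 5: thread B executes B1 (z = z * 2). Shared: x=-3 y=9 z=0. PCs: A@3 B@1 C@1
Step 6: thread C executes C2 (z = 5). Shared: x=-3 y=9 z=5. PCs: A@3 B@1 C@2
Step 7: thread C executes C3 (y = y + 2). Shared: x=-3 y=11 z=5. PCs: A@3 B@1 C@3
Step 8: thread B executes B2 (x = 0). Shared: x=0 y=11 z=5. PCs: A@3 B@2 C@3
Step 9: thread B executes B3 (y = 8). Shared: x=0 y=8 z=5. PCs: A@3 B@3 C@3
Step 10: thread A executes A4 (y = y * 2). Shared: x=0 y=16 z=5. PCs: A@4 B@3 C@3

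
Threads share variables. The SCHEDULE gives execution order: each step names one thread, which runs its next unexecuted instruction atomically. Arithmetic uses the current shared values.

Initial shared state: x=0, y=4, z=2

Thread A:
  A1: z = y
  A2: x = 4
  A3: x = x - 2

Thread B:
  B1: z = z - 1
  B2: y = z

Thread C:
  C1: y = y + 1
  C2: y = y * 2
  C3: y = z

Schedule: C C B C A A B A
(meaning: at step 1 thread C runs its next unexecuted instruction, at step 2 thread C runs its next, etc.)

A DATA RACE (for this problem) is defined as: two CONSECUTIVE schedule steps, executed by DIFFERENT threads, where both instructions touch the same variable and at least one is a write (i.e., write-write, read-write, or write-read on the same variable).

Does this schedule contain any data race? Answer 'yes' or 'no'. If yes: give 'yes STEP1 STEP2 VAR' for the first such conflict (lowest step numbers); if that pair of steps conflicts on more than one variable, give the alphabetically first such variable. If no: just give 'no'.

Answer: yes 3 4 z

Derivation:
Steps 1,2: same thread (C). No race.
Steps 2,3: C(r=y,w=y) vs B(r=z,w=z). No conflict.
Steps 3,4: B(z = z - 1) vs C(y = z). RACE on z (W-R).
Steps 4,5: C(y = z) vs A(z = y). RACE on y (W-R), z (R-W). Multiple vars; alphabetically first is y.
Steps 5,6: same thread (A). No race.
Steps 6,7: A(r=-,w=x) vs B(r=z,w=y). No conflict.
Steps 7,8: B(r=z,w=y) vs A(r=x,w=x). No conflict.
First conflict at steps 3,4.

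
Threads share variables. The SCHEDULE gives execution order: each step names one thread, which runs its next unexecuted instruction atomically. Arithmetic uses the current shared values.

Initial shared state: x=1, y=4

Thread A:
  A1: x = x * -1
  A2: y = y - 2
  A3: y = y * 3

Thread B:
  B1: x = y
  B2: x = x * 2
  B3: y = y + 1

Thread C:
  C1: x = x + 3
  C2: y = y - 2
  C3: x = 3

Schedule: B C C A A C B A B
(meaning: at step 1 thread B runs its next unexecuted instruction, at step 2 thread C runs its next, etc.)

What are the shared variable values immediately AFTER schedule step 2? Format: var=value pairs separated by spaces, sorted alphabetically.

Step 1: thread B executes B1 (x = y). Shared: x=4 y=4. PCs: A@0 B@1 C@0
Step 2: thread C executes C1 (x = x + 3). Shared: x=7 y=4. PCs: A@0 B@1 C@1

Answer: x=7 y=4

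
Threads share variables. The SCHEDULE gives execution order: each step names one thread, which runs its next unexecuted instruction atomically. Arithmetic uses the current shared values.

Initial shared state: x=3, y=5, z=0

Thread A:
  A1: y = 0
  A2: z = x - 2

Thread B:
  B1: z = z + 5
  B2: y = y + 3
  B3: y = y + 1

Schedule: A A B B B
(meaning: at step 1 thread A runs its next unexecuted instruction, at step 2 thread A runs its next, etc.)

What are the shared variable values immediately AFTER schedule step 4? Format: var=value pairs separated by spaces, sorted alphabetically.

Step 1: thread A executes A1 (y = 0). Shared: x=3 y=0 z=0. PCs: A@1 B@0
Step 2: thread A executes A2 (z = x - 2). Shared: x=3 y=0 z=1. PCs: A@2 B@0
Step 3: thread B executes B1 (z = z + 5). Shared: x=3 y=0 z=6. PCs: A@2 B@1
Step 4: thread B executes B2 (y = y + 3). Shared: x=3 y=3 z=6. PCs: A@2 B@2

Answer: x=3 y=3 z=6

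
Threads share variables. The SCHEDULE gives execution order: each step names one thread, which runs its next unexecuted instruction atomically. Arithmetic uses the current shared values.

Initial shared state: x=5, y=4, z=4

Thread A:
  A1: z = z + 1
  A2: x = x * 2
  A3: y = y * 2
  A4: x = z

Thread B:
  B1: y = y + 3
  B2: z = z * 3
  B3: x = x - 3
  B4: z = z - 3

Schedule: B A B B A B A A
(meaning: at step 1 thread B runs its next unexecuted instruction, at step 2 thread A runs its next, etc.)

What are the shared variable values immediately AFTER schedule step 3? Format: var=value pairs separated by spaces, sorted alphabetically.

Step 1: thread B executes B1 (y = y + 3). Shared: x=5 y=7 z=4. PCs: A@0 B@1
Step 2: thread A executes A1 (z = z + 1). Shared: x=5 y=7 z=5. PCs: A@1 B@1
Step 3: thread B executes B2 (z = z * 3). Shared: x=5 y=7 z=15. PCs: A@1 B@2

Answer: x=5 y=7 z=15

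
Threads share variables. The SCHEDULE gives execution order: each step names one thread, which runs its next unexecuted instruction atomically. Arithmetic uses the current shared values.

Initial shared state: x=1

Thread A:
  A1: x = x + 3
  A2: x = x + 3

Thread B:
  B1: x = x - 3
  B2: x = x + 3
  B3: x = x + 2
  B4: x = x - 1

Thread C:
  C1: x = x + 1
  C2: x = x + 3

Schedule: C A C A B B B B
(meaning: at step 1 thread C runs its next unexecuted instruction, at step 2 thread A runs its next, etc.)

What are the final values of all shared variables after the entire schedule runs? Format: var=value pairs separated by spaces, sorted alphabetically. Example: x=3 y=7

Step 1: thread C executes C1 (x = x + 1). Shared: x=2. PCs: A@0 B@0 C@1
Step 2: thread A executes A1 (x = x + 3). Shared: x=5. PCs: A@1 B@0 C@1
Step 3: thread C executes C2 (x = x + 3). Shared: x=8. PCs: A@1 B@0 C@2
Step 4: thread A executes A2 (x = x + 3). Shared: x=11. PCs: A@2 B@0 C@2
Step 5: thread B executes B1 (x = x - 3). Shared: x=8. PCs: A@2 B@1 C@2
Step 6: thread B executes B2 (x = x + 3). Shared: x=11. PCs: A@2 B@2 C@2
Step 7: thread B executes B3 (x = x + 2). Shared: x=13. PCs: A@2 B@3 C@2
Step 8: thread B executes B4 (x = x - 1). Shared: x=12. PCs: A@2 B@4 C@2

Answer: x=12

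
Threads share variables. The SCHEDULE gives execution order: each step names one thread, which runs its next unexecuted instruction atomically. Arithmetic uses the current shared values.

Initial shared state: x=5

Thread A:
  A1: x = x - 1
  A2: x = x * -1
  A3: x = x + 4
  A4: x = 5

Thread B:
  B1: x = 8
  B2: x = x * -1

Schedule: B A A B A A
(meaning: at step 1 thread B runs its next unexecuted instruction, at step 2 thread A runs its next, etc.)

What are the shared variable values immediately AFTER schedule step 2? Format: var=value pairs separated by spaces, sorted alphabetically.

Answer: x=7

Derivation:
Step 1: thread B executes B1 (x = 8). Shared: x=8. PCs: A@0 B@1
Step 2: thread A executes A1 (x = x - 1). Shared: x=7. PCs: A@1 B@1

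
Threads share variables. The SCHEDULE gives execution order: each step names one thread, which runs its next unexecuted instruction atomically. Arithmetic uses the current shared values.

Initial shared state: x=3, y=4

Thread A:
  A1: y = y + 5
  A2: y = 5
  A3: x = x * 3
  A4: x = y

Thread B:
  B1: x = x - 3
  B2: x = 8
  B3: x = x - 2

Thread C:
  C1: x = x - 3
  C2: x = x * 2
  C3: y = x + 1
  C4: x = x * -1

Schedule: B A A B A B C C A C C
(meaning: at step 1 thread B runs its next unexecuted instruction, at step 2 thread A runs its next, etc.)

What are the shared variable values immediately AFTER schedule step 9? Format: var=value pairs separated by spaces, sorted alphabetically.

Answer: x=5 y=5

Derivation:
Step 1: thread B executes B1 (x = x - 3). Shared: x=0 y=4. PCs: A@0 B@1 C@0
Step 2: thread A executes A1 (y = y + 5). Shared: x=0 y=9. PCs: A@1 B@1 C@0
Step 3: thread A executes A2 (y = 5). Shared: x=0 y=5. PCs: A@2 B@1 C@0
Step 4: thread B executes B2 (x = 8). Shared: x=8 y=5. PCs: A@2 B@2 C@0
Step 5: thread A executes A3 (x = x * 3). Shared: x=24 y=5. PCs: A@3 B@2 C@0
Step 6: thread B executes B3 (x = x - 2). Shared: x=22 y=5. PCs: A@3 B@3 C@0
Step 7: thread C executes C1 (x = x - 3). Shared: x=19 y=5. PCs: A@3 B@3 C@1
Step 8: thread C executes C2 (x = x * 2). Shared: x=38 y=5. PCs: A@3 B@3 C@2
Step 9: thread A executes A4 (x = y). Shared: x=5 y=5. PCs: A@4 B@3 C@2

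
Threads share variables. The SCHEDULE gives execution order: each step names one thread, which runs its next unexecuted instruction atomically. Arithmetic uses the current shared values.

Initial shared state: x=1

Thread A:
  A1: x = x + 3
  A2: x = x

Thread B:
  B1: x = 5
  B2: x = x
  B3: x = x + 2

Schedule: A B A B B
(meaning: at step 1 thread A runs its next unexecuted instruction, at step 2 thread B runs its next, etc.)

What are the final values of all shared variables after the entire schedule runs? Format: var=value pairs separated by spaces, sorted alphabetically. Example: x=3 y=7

Step 1: thread A executes A1 (x = x + 3). Shared: x=4. PCs: A@1 B@0
Step 2: thread B executes B1 (x = 5). Shared: x=5. PCs: A@1 B@1
Step 3: thread A executes A2 (x = x). Shared: x=5. PCs: A@2 B@1
Step 4: thread B executes B2 (x = x). Shared: x=5. PCs: A@2 B@2
Step 5: thread B executes B3 (x = x + 2). Shared: x=7. PCs: A@2 B@3

Answer: x=7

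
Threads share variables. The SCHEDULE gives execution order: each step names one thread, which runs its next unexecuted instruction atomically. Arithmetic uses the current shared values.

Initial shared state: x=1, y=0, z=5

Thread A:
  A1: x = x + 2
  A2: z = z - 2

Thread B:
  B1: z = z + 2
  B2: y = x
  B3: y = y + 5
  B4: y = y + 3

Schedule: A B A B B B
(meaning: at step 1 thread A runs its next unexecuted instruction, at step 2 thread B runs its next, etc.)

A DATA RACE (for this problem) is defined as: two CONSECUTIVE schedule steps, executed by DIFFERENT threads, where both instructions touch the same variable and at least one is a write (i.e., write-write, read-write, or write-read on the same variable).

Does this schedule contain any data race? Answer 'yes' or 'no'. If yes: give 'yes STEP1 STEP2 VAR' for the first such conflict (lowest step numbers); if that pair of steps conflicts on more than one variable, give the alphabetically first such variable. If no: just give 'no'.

Steps 1,2: A(r=x,w=x) vs B(r=z,w=z). No conflict.
Steps 2,3: B(z = z + 2) vs A(z = z - 2). RACE on z (W-W).
Steps 3,4: A(r=z,w=z) vs B(r=x,w=y). No conflict.
Steps 4,5: same thread (B). No race.
Steps 5,6: same thread (B). No race.
First conflict at steps 2,3.

Answer: yes 2 3 z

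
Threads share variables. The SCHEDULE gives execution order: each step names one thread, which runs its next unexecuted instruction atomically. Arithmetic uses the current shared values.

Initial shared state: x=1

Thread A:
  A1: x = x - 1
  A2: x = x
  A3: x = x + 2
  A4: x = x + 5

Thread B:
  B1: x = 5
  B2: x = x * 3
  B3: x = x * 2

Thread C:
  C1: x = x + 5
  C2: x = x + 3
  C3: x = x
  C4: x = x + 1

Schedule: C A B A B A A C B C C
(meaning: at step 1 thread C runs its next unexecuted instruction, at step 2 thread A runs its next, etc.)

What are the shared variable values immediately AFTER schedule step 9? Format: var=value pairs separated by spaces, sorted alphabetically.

Step 1: thread C executes C1 (x = x + 5). Shared: x=6. PCs: A@0 B@0 C@1
Step 2: thread A executes A1 (x = x - 1). Shared: x=5. PCs: A@1 B@0 C@1
Step 3: thread B executes B1 (x = 5). Shared: x=5. PCs: A@1 B@1 C@1
Step 4: thread A executes A2 (x = x). Shared: x=5. PCs: A@2 B@1 C@1
Step 5: thread B executes B2 (x = x * 3). Shared: x=15. PCs: A@2 B@2 C@1
Step 6: thread A executes A3 (x = x + 2). Shared: x=17. PCs: A@3 B@2 C@1
Step 7: thread A executes A4 (x = x + 5). Shared: x=22. PCs: A@4 B@2 C@1
Step 8: thread C executes C2 (x = x + 3). Shared: x=25. PCs: A@4 B@2 C@2
Step 9: thread B executes B3 (x = x * 2). Shared: x=50. PCs: A@4 B@3 C@2

Answer: x=50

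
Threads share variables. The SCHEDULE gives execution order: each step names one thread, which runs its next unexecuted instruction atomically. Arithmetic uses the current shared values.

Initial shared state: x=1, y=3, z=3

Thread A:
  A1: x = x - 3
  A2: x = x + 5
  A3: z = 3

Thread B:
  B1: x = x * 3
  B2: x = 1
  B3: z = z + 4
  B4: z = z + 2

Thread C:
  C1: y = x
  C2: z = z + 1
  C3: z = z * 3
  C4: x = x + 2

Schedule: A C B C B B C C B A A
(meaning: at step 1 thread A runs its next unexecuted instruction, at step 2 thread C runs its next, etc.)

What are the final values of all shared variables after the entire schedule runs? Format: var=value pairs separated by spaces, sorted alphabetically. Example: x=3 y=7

Step 1: thread A executes A1 (x = x - 3). Shared: x=-2 y=3 z=3. PCs: A@1 B@0 C@0
Step 2: thread C executes C1 (y = x). Shared: x=-2 y=-2 z=3. PCs: A@1 B@0 C@1
Step 3: thread B executes B1 (x = x * 3). Shared: x=-6 y=-2 z=3. PCs: A@1 B@1 C@1
Step 4: thread C executes C2 (z = z + 1). Shared: x=-6 y=-2 z=4. PCs: A@1 B@1 C@2
Step 5: thread B executes B2 (x = 1). Shared: x=1 y=-2 z=4. PCs: A@1 B@2 C@2
Step 6: thread B executes B3 (z = z + 4). Shared: x=1 y=-2 z=8. PCs: A@1 B@3 C@2
Step 7: thread C executes C3 (z = z * 3). Shared: x=1 y=-2 z=24. PCs: A@1 B@3 C@3
Step 8: thread C executes C4 (x = x + 2). Shared: x=3 y=-2 z=24. PCs: A@1 B@3 C@4
Step 9: thread B executes B4 (z = z + 2). Shared: x=3 y=-2 z=26. PCs: A@1 B@4 C@4
Step 10: thread A executes A2 (x = x + 5). Shared: x=8 y=-2 z=26. PCs: A@2 B@4 C@4
Step 11: thread A executes A3 (z = 3). Shared: x=8 y=-2 z=3. PCs: A@3 B@4 C@4

Answer: x=8 y=-2 z=3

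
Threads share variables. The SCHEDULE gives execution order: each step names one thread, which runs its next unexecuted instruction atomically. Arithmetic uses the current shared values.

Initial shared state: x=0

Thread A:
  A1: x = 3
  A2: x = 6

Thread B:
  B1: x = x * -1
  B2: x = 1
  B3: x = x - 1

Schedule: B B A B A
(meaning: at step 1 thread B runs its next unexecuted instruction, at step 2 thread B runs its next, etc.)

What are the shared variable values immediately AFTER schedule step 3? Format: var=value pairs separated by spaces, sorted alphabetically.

Step 1: thread B executes B1 (x = x * -1). Shared: x=0. PCs: A@0 B@1
Step 2: thread B executes B2 (x = 1). Shared: x=1. PCs: A@0 B@2
Step 3: thread A executes A1 (x = 3). Shared: x=3. PCs: A@1 B@2

Answer: x=3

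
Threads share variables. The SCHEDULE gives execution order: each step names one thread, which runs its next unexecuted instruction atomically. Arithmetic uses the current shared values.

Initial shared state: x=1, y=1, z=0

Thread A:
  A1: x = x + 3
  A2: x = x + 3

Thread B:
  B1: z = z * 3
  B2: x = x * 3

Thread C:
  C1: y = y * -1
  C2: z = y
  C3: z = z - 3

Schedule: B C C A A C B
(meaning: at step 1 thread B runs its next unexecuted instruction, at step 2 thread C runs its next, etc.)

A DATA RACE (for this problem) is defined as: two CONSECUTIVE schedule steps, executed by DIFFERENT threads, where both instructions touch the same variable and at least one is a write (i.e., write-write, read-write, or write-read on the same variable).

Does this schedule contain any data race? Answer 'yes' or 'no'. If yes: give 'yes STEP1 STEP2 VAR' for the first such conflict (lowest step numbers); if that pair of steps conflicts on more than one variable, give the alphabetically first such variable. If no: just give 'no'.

Answer: no

Derivation:
Steps 1,2: B(r=z,w=z) vs C(r=y,w=y). No conflict.
Steps 2,3: same thread (C). No race.
Steps 3,4: C(r=y,w=z) vs A(r=x,w=x). No conflict.
Steps 4,5: same thread (A). No race.
Steps 5,6: A(r=x,w=x) vs C(r=z,w=z). No conflict.
Steps 6,7: C(r=z,w=z) vs B(r=x,w=x). No conflict.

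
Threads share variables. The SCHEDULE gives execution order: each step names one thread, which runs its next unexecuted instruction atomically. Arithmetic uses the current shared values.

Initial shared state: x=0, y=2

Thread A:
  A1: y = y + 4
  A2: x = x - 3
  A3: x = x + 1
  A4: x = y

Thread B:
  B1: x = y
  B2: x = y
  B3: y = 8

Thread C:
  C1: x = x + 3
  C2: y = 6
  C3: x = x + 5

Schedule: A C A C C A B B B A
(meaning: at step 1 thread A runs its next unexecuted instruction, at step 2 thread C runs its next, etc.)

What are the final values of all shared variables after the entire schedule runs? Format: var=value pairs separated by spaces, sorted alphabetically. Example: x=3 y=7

Step 1: thread A executes A1 (y = y + 4). Shared: x=0 y=6. PCs: A@1 B@0 C@0
Step 2: thread C executes C1 (x = x + 3). Shared: x=3 y=6. PCs: A@1 B@0 C@1
Step 3: thread A executes A2 (x = x - 3). Shared: x=0 y=6. PCs: A@2 B@0 C@1
Step 4: thread C executes C2 (y = 6). Shared: x=0 y=6. PCs: A@2 B@0 C@2
Step 5: thread C executes C3 (x = x + 5). Shared: x=5 y=6. PCs: A@2 B@0 C@3
Step 6: thread A executes A3 (x = x + 1). Shared: x=6 y=6. PCs: A@3 B@0 C@3
Step 7: thread B executes B1 (x = y). Shared: x=6 y=6. PCs: A@3 B@1 C@3
Step 8: thread B executes B2 (x = y). Shared: x=6 y=6. PCs: A@3 B@2 C@3
Step 9: thread B executes B3 (y = 8). Shared: x=6 y=8. PCs: A@3 B@3 C@3
Step 10: thread A executes A4 (x = y). Shared: x=8 y=8. PCs: A@4 B@3 C@3

Answer: x=8 y=8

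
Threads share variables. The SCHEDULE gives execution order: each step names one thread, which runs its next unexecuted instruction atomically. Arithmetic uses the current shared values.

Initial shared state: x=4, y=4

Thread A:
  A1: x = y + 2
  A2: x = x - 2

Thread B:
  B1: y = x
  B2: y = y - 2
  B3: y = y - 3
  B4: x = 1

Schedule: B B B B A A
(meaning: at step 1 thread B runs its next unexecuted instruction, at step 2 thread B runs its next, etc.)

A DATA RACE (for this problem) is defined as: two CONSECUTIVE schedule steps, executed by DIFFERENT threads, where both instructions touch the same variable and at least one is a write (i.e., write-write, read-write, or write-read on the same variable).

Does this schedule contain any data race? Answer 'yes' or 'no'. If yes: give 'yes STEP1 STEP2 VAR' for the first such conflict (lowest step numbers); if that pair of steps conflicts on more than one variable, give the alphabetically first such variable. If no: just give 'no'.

Answer: yes 4 5 x

Derivation:
Steps 1,2: same thread (B). No race.
Steps 2,3: same thread (B). No race.
Steps 3,4: same thread (B). No race.
Steps 4,5: B(x = 1) vs A(x = y + 2). RACE on x (W-W).
Steps 5,6: same thread (A). No race.
First conflict at steps 4,5.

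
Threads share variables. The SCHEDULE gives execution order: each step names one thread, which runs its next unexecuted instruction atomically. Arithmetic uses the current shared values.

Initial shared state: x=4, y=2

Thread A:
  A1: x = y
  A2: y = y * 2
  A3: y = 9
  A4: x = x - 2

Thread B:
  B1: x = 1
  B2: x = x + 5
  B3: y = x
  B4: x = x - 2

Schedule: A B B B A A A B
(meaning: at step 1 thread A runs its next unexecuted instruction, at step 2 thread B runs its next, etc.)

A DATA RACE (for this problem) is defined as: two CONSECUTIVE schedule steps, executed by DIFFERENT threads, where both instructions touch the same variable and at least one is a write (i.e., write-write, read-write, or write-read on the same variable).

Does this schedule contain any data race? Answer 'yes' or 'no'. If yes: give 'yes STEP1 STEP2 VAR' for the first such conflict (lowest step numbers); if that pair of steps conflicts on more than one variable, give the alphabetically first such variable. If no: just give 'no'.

Steps 1,2: A(x = y) vs B(x = 1). RACE on x (W-W).
Steps 2,3: same thread (B). No race.
Steps 3,4: same thread (B). No race.
Steps 4,5: B(y = x) vs A(y = y * 2). RACE on y (W-W).
Steps 5,6: same thread (A). No race.
Steps 6,7: same thread (A). No race.
Steps 7,8: A(x = x - 2) vs B(x = x - 2). RACE on x (W-W).
First conflict at steps 1,2.

Answer: yes 1 2 x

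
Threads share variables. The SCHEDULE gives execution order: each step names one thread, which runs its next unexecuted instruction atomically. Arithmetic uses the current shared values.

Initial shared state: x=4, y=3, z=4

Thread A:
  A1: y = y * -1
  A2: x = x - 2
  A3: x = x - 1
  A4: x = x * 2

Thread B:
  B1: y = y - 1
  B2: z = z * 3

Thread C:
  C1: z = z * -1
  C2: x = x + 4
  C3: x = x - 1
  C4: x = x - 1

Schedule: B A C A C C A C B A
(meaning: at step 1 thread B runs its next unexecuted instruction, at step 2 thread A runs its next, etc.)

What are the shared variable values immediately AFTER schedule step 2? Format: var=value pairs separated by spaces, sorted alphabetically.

Step 1: thread B executes B1 (y = y - 1). Shared: x=4 y=2 z=4. PCs: A@0 B@1 C@0
Step 2: thread A executes A1 (y = y * -1). Shared: x=4 y=-2 z=4. PCs: A@1 B@1 C@0

Answer: x=4 y=-2 z=4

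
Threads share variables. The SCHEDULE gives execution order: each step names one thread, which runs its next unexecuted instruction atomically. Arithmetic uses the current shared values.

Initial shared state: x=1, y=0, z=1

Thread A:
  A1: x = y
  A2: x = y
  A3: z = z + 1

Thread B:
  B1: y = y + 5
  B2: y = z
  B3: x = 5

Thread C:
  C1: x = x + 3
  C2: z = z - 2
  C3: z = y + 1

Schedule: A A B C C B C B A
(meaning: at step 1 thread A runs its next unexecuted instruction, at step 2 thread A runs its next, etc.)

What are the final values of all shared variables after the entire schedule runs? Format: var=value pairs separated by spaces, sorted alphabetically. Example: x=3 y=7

Step 1: thread A executes A1 (x = y). Shared: x=0 y=0 z=1. PCs: A@1 B@0 C@0
Step 2: thread A executes A2 (x = y). Shared: x=0 y=0 z=1. PCs: A@2 B@0 C@0
Step 3: thread B executes B1 (y = y + 5). Shared: x=0 y=5 z=1. PCs: A@2 B@1 C@0
Step 4: thread C executes C1 (x = x + 3). Shared: x=3 y=5 z=1. PCs: A@2 B@1 C@1
Step 5: thread C executes C2 (z = z - 2). Shared: x=3 y=5 z=-1. PCs: A@2 B@1 C@2
Step 6: thread B executes B2 (y = z). Shared: x=3 y=-1 z=-1. PCs: A@2 B@2 C@2
Step 7: thread C executes C3 (z = y + 1). Shared: x=3 y=-1 z=0. PCs: A@2 B@2 C@3
Step 8: thread B executes B3 (x = 5). Shared: x=5 y=-1 z=0. PCs: A@2 B@3 C@3
Step 9: thread A executes A3 (z = z + 1). Shared: x=5 y=-1 z=1. PCs: A@3 B@3 C@3

Answer: x=5 y=-1 z=1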